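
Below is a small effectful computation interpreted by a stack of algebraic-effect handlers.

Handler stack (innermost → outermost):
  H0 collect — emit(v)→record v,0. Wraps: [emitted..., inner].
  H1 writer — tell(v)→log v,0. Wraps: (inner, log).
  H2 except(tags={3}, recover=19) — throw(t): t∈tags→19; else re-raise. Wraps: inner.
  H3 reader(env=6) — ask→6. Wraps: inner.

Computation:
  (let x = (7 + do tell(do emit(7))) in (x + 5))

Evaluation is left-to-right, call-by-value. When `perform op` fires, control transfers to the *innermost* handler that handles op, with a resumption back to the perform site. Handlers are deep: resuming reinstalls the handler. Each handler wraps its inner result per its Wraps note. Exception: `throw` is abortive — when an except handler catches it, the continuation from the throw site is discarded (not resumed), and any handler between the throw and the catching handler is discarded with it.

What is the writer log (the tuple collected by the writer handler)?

Working:
emit(7) @ H0 ⇒ out+=7
tell(0) @ H1 ⇒ log+=0
H0 returns [7, 12]
H1 returns ([7, 12], (0))
H2 returns ([7, 12], (0))
H3 returns ([7, 12], (0))
= ([7, 12], (0))

Answer: (0)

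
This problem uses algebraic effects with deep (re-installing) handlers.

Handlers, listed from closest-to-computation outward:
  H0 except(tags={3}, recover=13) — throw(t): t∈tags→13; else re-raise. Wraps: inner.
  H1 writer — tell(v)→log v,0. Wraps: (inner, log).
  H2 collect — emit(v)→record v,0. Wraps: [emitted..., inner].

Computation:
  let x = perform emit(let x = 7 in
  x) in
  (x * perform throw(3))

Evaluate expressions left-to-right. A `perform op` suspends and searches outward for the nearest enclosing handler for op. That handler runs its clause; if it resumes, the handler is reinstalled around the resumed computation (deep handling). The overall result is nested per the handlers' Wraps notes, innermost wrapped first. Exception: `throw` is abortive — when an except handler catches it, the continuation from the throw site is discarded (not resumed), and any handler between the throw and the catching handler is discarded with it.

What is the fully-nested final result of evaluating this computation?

Working:
emit(7) @ H2 ⇒ out+=7
throw(3) @ H0 caught ⇒ 13
H1 returns (13, ())
H2 returns [7, (13, ())]
= [7, (13, ())]

Answer: [7, (13, ())]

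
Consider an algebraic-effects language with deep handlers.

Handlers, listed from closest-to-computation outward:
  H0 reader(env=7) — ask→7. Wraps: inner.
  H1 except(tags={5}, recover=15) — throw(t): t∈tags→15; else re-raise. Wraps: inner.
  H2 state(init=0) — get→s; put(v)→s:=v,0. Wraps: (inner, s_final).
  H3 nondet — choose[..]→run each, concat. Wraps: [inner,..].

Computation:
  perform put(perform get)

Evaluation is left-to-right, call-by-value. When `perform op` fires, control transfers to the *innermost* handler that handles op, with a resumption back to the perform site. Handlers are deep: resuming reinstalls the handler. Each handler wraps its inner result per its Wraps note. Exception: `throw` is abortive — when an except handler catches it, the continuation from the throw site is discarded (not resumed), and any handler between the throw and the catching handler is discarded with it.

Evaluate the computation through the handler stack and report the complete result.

Step-by-step:
get @ H2 ⇒ 0
put(0) @ H2 ⇒ s:=0
H0 returns 0
H1 returns 0
H2 returns (0, 0)
H3 returns [(0, 0)]
= [(0, 0)]

Answer: [(0, 0)]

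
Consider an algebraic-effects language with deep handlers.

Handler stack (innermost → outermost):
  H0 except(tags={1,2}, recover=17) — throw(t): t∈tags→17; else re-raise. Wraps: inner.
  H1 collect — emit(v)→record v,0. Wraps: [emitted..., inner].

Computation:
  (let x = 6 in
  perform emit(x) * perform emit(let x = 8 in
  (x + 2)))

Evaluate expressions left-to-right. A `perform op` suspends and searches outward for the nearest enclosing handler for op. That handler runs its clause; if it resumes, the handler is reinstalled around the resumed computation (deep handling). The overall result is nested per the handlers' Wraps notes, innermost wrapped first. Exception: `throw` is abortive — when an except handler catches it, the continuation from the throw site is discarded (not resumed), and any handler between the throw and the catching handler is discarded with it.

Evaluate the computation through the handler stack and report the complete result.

Answer: [6, 10, 0]

Step-by-step:
emit(6) @ H1 ⇒ out+=6
emit(10) @ H1 ⇒ out+=10
H0 returns 0
H1 returns [6, 10, 0]
= [6, 10, 0]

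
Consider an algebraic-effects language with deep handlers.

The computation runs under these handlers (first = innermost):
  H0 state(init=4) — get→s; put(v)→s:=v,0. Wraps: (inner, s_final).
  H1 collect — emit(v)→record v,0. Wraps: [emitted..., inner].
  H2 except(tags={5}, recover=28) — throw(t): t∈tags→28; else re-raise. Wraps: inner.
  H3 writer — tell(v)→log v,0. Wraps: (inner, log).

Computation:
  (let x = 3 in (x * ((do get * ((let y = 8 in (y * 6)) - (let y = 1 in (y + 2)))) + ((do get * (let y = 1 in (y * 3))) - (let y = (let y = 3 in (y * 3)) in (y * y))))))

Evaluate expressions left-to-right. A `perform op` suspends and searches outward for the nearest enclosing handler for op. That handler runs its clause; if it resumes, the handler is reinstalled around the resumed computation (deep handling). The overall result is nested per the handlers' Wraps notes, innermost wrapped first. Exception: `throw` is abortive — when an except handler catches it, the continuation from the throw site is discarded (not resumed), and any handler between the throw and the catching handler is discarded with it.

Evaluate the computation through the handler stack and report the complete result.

Working:
get @ H0 ⇒ 4
get @ H0 ⇒ 4
H0 returns (333, 4)
H1 returns [(333, 4)]
H2 returns [(333, 4)]
H3 returns ([(333, 4)], ())
= ([(333, 4)], ())

Answer: ([(333, 4)], ())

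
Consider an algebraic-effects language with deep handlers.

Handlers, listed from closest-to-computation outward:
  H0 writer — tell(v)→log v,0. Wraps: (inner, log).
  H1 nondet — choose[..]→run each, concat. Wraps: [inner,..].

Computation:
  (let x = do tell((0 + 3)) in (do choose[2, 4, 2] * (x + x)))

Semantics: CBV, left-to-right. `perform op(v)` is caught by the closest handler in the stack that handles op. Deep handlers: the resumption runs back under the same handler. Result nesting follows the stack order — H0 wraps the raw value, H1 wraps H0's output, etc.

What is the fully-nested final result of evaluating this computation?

Step-by-step:
tell(3) @ H0 ⇒ log+=3
choose[2, 4, 2] @ H1
  branch[0] choose=2:
    H0 returns (0, (3))
    H1 returns [(0, (3))]
  branch[1] choose=4:
    H0 returns (0, (3))
    H1 returns [(0, (3))]
  branch[2] choose=2:
    H0 returns (0, (3))
    H1 returns [(0, (3))]
= [(0, (3)), (0, (3)), (0, (3))]

Answer: [(0, (3)), (0, (3)), (0, (3))]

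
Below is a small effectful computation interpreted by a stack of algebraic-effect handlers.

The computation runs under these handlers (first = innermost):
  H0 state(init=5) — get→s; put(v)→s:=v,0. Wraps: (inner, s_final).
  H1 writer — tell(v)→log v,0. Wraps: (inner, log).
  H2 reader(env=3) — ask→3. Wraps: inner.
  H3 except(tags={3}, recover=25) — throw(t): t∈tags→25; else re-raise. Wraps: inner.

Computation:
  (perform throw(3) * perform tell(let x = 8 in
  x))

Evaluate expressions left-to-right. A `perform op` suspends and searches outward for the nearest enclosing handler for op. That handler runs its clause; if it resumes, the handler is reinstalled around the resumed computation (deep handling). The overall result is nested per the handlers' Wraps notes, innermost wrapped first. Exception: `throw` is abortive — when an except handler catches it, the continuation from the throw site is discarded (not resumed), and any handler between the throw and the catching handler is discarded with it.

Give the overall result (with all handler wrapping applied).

Working:
throw(3) @ H3 caught ⇒ 25
= 25

Answer: 25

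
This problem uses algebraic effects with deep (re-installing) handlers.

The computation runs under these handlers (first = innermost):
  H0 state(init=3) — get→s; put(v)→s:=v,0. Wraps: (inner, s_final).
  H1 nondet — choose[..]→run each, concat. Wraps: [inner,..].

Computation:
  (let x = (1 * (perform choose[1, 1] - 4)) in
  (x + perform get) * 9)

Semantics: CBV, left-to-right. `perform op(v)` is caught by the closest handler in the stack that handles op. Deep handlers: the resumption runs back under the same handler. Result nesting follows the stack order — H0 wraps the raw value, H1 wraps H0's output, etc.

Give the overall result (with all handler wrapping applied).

Working:
choose[1, 1] @ H1
  branch[0] choose=1:
    get @ H0 ⇒ 3
    H0 returns (0, 3)
    H1 returns [(0, 3)]
  branch[1] choose=1:
    get @ H0 ⇒ 3
    H0 returns (0, 3)
    H1 returns [(0, 3)]
= [(0, 3), (0, 3)]

Answer: [(0, 3), (0, 3)]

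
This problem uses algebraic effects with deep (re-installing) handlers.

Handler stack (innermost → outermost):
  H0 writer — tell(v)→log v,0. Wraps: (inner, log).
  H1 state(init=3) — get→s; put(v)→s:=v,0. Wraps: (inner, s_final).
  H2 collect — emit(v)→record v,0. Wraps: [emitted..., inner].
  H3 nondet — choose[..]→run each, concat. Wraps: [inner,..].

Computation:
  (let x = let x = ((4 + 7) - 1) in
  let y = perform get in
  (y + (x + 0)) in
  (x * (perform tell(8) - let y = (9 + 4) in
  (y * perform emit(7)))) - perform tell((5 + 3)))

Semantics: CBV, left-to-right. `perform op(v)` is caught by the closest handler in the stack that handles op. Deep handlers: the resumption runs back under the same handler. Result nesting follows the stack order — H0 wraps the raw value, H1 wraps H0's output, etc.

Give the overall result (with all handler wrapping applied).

Answer: [[7, ((0, (8, 8)), 3)]]

Evaluation trace:
get @ H1 ⇒ 3
tell(8) @ H0 ⇒ log+=8
emit(7) @ H2 ⇒ out+=7
tell(8) @ H0 ⇒ log+=8
H0 returns (0, (8, 8))
H1 returns ((0, (8, 8)), 3)
H2 returns [7, ((0, (8, 8)), 3)]
H3 returns [[7, ((0, (8, 8)), 3)]]
= [[7, ((0, (8, 8)), 3)]]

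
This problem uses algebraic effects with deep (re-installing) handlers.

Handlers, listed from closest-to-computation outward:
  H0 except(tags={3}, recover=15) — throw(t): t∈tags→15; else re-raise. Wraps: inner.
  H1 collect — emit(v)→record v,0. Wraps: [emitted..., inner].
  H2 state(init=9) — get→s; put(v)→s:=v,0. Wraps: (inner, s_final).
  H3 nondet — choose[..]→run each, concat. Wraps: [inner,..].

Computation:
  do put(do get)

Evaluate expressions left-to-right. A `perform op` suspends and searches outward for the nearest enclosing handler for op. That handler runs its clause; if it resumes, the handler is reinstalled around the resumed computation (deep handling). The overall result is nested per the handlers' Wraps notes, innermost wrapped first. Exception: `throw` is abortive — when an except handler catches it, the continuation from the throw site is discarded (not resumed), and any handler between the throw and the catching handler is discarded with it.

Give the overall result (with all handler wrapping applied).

Working:
get @ H2 ⇒ 9
put(9) @ H2 ⇒ s:=9
H0 returns 0
H1 returns [0]
H2 returns ([0], 9)
H3 returns [([0], 9)]
= [([0], 9)]

Answer: [([0], 9)]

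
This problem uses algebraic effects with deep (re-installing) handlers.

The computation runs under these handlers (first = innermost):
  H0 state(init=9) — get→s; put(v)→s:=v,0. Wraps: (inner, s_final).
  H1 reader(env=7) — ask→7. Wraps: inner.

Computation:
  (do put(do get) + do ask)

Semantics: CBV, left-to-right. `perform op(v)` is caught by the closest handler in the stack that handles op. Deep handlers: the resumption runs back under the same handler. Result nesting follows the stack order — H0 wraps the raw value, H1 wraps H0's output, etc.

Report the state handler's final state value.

Answer: 9

Step-by-step:
get @ H0 ⇒ 9
put(9) @ H0 ⇒ s:=9
ask @ H1 ⇒ 7
H0 returns (7, 9)
H1 returns (7, 9)
= (7, 9)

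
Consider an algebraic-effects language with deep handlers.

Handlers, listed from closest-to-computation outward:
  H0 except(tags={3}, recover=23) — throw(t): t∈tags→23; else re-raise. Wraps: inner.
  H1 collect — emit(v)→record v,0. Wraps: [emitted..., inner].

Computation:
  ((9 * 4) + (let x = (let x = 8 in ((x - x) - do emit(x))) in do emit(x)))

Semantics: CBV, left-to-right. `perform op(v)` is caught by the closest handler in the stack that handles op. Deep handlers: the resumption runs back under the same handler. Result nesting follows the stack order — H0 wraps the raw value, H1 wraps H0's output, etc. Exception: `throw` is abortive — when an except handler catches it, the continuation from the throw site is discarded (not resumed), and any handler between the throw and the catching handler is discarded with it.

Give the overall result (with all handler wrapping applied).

Step-by-step:
emit(8) @ H1 ⇒ out+=8
emit(0) @ H1 ⇒ out+=0
H0 returns 36
H1 returns [8, 0, 36]
= [8, 0, 36]

Answer: [8, 0, 36]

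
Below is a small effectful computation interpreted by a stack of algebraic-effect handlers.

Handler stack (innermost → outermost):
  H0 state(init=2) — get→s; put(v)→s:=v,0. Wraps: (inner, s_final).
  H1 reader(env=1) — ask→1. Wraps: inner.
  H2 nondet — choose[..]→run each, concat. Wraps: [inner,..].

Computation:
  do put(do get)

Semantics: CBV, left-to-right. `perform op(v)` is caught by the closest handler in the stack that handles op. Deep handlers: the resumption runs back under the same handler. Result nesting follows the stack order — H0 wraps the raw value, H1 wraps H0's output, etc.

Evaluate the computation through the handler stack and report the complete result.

Answer: [(0, 2)]

Working:
get @ H0 ⇒ 2
put(2) @ H0 ⇒ s:=2
H0 returns (0, 2)
H1 returns (0, 2)
H2 returns [(0, 2)]
= [(0, 2)]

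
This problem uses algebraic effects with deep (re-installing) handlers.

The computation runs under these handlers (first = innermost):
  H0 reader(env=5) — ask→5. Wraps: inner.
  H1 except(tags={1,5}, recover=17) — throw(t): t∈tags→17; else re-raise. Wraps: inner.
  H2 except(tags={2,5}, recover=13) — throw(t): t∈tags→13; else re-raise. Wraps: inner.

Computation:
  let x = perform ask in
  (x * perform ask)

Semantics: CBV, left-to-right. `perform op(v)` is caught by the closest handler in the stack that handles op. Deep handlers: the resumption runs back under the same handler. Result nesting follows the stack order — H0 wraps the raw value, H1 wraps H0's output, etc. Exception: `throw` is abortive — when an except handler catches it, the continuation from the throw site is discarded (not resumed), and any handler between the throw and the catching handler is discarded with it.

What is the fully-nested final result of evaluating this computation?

Step-by-step:
ask @ H0 ⇒ 5
ask @ H0 ⇒ 5
H0 returns 25
H1 returns 25
H2 returns 25
= 25

Answer: 25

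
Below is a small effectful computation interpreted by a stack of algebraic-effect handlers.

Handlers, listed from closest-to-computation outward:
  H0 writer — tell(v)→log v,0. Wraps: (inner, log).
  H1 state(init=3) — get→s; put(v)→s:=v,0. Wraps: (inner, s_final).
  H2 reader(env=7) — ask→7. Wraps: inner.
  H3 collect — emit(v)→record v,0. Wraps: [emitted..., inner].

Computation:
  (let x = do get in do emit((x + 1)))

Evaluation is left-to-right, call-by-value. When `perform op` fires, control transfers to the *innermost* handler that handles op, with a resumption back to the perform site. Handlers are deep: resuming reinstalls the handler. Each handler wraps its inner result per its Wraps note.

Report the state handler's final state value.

Answer: 3

Evaluation trace:
get @ H1 ⇒ 3
emit(4) @ H3 ⇒ out+=4
H0 returns (0, ())
H1 returns ((0, ()), 3)
H2 returns ((0, ()), 3)
H3 returns [4, ((0, ()), 3)]
= [4, ((0, ()), 3)]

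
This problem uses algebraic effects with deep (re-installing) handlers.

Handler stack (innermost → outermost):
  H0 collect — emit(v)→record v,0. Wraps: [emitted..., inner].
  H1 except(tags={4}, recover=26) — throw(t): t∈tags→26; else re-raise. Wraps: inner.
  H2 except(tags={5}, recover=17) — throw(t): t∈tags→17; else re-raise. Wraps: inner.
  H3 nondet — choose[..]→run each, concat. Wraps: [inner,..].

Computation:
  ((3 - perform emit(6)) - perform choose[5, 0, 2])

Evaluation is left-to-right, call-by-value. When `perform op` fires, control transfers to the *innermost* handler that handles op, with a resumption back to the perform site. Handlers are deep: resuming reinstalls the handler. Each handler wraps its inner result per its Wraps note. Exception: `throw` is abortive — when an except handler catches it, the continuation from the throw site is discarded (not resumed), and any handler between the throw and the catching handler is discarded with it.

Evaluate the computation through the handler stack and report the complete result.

Answer: [[6, -2], [6, 3], [6, 1]]

Evaluation trace:
emit(6) @ H0 ⇒ out+=6
choose[5, 0, 2] @ H3
  branch[0] choose=5:
    H0 returns [6, -2]
    H1 returns [6, -2]
    H2 returns [6, -2]
    H3 returns [[6, -2]]
  branch[1] choose=0:
    H0 returns [6, 3]
    H1 returns [6, 3]
    H2 returns [6, 3]
    H3 returns [[6, 3]]
  branch[2] choose=2:
    H0 returns [6, 1]
    H1 returns [6, 1]
    H2 returns [6, 1]
    H3 returns [[6, 1]]
= [[6, -2], [6, 3], [6, 1]]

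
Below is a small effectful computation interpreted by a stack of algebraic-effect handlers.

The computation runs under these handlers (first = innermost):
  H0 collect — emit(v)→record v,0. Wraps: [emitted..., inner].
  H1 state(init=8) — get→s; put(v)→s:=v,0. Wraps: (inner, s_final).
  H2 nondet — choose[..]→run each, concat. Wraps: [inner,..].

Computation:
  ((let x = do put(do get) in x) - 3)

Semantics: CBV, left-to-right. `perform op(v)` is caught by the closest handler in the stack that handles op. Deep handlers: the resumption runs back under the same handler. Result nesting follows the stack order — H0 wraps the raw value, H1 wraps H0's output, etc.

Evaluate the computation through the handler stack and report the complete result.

Answer: [([-3], 8)]

Working:
get @ H1 ⇒ 8
put(8) @ H1 ⇒ s:=8
H0 returns [-3]
H1 returns ([-3], 8)
H2 returns [([-3], 8)]
= [([-3], 8)]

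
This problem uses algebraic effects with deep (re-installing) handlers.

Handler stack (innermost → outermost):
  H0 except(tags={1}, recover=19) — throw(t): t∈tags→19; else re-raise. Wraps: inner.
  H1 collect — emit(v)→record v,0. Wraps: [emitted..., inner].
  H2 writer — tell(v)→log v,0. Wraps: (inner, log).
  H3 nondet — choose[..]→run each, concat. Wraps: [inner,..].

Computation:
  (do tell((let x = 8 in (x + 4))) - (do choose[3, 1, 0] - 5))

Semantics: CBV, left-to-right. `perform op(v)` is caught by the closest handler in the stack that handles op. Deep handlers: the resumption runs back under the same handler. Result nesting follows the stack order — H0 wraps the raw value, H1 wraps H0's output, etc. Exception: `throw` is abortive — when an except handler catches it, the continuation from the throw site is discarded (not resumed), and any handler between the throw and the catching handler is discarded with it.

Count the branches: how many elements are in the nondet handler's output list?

Answer: 3

Evaluation trace:
tell(12) @ H2 ⇒ log+=12
choose[3, 1, 0] @ H3
  branch[0] choose=3:
    H0 returns 2
    H1 returns [2]
    H2 returns ([2], (12))
    H3 returns [([2], (12))]
  branch[1] choose=1:
    H0 returns 4
    H1 returns [4]
    H2 returns ([4], (12))
    H3 returns [([4], (12))]
  branch[2] choose=0:
    H0 returns 5
    H1 returns [5]
    H2 returns ([5], (12))
    H3 returns [([5], (12))]
= [([2], (12)), ([4], (12)), ([5], (12))]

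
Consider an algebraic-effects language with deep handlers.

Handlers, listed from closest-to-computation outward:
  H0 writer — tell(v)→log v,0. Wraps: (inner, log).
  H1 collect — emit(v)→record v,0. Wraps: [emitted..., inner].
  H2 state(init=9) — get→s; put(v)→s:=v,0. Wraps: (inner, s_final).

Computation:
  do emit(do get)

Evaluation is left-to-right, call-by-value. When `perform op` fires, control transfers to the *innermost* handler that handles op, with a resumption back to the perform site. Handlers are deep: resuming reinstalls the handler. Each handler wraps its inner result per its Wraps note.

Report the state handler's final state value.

Answer: 9

Working:
get @ H2 ⇒ 9
emit(9) @ H1 ⇒ out+=9
H0 returns (0, ())
H1 returns [9, (0, ())]
H2 returns ([9, (0, ())], 9)
= ([9, (0, ())], 9)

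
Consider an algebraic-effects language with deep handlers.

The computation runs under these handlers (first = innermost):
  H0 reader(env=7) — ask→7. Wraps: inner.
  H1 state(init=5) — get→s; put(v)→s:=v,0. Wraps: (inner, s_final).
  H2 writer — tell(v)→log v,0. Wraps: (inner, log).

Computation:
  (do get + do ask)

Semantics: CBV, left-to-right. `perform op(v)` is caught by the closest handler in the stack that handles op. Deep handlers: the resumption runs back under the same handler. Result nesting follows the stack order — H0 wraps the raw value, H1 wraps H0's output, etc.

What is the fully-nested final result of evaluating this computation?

Answer: ((12, 5), ())

Evaluation trace:
get @ H1 ⇒ 5
ask @ H0 ⇒ 7
H0 returns 12
H1 returns (12, 5)
H2 returns ((12, 5), ())
= ((12, 5), ())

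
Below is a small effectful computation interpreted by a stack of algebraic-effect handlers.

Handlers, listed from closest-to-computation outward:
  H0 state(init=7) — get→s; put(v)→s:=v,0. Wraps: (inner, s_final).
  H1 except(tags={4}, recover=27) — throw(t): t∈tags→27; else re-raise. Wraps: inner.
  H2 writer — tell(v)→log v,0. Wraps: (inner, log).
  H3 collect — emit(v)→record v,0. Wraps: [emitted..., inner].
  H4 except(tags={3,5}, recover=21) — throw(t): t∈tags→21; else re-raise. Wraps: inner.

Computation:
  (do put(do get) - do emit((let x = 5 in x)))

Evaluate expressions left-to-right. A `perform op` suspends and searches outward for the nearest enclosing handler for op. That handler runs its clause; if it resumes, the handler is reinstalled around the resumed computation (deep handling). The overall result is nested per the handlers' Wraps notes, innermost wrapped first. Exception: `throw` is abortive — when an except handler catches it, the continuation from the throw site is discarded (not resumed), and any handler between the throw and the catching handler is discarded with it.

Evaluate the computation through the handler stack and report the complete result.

Answer: [5, ((0, 7), ())]

Step-by-step:
get @ H0 ⇒ 7
put(7) @ H0 ⇒ s:=7
emit(5) @ H3 ⇒ out+=5
H0 returns (0, 7)
H1 returns (0, 7)
H2 returns ((0, 7), ())
H3 returns [5, ((0, 7), ())]
H4 returns [5, ((0, 7), ())]
= [5, ((0, 7), ())]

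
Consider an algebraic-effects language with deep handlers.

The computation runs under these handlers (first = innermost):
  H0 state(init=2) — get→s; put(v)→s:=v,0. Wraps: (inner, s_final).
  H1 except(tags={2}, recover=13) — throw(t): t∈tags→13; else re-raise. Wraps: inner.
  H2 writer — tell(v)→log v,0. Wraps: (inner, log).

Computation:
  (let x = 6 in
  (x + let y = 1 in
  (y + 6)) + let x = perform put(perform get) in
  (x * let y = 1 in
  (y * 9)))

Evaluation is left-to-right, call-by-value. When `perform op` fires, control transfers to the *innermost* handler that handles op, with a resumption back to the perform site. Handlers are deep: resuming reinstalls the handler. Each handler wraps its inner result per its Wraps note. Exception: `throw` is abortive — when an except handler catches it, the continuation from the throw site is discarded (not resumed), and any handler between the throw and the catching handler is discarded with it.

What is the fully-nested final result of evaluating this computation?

Step-by-step:
get @ H0 ⇒ 2
put(2) @ H0 ⇒ s:=2
H0 returns (13, 2)
H1 returns (13, 2)
H2 returns ((13, 2), ())
= ((13, 2), ())

Answer: ((13, 2), ())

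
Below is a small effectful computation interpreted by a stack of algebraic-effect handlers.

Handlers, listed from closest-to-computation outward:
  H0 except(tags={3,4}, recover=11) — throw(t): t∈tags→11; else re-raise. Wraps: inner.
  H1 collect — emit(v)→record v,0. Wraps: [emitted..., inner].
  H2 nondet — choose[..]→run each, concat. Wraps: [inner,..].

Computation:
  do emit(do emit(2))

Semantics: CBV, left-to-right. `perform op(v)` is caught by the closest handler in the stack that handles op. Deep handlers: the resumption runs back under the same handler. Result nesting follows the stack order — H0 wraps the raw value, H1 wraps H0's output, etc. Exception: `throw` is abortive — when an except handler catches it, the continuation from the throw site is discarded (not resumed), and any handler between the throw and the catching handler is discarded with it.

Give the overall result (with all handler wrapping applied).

Answer: [[2, 0, 0]]

Step-by-step:
emit(2) @ H1 ⇒ out+=2
emit(0) @ H1 ⇒ out+=0
H0 returns 0
H1 returns [2, 0, 0]
H2 returns [[2, 0, 0]]
= [[2, 0, 0]]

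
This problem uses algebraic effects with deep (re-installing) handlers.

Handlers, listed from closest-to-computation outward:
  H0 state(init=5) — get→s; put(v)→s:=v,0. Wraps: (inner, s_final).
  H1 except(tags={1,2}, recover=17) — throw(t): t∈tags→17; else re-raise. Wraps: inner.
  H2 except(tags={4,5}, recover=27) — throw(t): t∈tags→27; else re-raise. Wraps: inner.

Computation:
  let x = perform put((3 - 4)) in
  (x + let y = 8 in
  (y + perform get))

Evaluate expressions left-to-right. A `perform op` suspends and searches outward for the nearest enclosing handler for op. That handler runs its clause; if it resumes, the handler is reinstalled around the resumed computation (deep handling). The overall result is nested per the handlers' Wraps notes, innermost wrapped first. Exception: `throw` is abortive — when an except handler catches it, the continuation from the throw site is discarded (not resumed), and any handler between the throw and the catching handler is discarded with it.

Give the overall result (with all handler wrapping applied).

Answer: (7, -1)

Step-by-step:
put(-1) @ H0 ⇒ s:=-1
get @ H0 ⇒ -1
H0 returns (7, -1)
H1 returns (7, -1)
H2 returns (7, -1)
= (7, -1)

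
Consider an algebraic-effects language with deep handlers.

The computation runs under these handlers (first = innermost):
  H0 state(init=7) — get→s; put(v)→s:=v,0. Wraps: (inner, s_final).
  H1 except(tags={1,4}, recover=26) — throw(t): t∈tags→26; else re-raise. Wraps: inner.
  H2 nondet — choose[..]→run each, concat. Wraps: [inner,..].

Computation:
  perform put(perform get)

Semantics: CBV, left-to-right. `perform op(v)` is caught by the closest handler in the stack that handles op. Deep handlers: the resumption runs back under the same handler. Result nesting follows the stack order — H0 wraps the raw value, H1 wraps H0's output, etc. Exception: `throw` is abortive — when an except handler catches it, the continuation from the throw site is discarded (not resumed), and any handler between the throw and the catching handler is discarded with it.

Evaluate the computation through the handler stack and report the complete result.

Answer: [(0, 7)]

Step-by-step:
get @ H0 ⇒ 7
put(7) @ H0 ⇒ s:=7
H0 returns (0, 7)
H1 returns (0, 7)
H2 returns [(0, 7)]
= [(0, 7)]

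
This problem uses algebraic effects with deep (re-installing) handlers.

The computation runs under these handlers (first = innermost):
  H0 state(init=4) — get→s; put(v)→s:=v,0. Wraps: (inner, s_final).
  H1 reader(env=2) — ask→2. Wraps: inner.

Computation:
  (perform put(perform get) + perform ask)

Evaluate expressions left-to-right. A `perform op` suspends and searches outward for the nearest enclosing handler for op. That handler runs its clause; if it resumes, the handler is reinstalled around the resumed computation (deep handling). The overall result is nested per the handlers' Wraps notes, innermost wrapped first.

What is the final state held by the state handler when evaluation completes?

Answer: 4

Evaluation trace:
get @ H0 ⇒ 4
put(4) @ H0 ⇒ s:=4
ask @ H1 ⇒ 2
H0 returns (2, 4)
H1 returns (2, 4)
= (2, 4)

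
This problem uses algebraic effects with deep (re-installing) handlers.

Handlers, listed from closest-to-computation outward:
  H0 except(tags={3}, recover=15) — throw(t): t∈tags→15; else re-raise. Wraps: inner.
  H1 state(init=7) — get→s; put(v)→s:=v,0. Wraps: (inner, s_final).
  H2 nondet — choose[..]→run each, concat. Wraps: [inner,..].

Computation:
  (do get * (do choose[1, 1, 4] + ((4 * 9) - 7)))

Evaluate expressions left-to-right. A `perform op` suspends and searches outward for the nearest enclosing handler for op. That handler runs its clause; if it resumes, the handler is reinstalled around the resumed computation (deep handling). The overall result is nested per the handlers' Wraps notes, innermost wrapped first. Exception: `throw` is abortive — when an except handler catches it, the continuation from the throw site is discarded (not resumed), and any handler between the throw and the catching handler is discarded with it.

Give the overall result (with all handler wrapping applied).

Evaluation trace:
get @ H1 ⇒ 7
choose[1, 1, 4] @ H2
  branch[0] choose=1:
    H0 returns 210
    H1 returns (210, 7)
    H2 returns [(210, 7)]
  branch[1] choose=1:
    H0 returns 210
    H1 returns (210, 7)
    H2 returns [(210, 7)]
  branch[2] choose=4:
    H0 returns 231
    H1 returns (231, 7)
    H2 returns [(231, 7)]
= [(210, 7), (210, 7), (231, 7)]

Answer: [(210, 7), (210, 7), (231, 7)]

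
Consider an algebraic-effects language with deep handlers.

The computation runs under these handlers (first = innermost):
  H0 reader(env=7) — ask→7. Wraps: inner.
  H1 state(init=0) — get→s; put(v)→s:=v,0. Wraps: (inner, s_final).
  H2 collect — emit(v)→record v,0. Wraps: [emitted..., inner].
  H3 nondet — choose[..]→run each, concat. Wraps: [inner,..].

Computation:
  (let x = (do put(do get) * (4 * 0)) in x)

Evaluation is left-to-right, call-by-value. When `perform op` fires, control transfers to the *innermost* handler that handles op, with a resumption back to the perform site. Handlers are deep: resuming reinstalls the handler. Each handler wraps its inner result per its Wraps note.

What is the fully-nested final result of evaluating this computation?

Answer: [[(0, 0)]]

Step-by-step:
get @ H1 ⇒ 0
put(0) @ H1 ⇒ s:=0
H0 returns 0
H1 returns (0, 0)
H2 returns [(0, 0)]
H3 returns [[(0, 0)]]
= [[(0, 0)]]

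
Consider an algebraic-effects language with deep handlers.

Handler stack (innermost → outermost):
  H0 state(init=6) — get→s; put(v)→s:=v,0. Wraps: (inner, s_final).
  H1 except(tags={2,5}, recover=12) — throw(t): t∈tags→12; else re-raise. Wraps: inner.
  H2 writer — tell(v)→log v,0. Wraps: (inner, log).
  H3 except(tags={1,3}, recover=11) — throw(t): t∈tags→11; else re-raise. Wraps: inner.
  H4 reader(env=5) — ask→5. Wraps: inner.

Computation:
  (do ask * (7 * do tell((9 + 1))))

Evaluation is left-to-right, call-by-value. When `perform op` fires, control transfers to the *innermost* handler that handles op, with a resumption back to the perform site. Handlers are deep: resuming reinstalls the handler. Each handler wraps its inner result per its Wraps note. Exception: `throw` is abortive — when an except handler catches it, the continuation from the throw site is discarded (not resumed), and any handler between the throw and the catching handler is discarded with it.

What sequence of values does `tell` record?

Answer: (10)

Working:
ask @ H4 ⇒ 5
tell(10) @ H2 ⇒ log+=10
H0 returns (0, 6)
H1 returns (0, 6)
H2 returns ((0, 6), (10))
H3 returns ((0, 6), (10))
H4 returns ((0, 6), (10))
= ((0, 6), (10))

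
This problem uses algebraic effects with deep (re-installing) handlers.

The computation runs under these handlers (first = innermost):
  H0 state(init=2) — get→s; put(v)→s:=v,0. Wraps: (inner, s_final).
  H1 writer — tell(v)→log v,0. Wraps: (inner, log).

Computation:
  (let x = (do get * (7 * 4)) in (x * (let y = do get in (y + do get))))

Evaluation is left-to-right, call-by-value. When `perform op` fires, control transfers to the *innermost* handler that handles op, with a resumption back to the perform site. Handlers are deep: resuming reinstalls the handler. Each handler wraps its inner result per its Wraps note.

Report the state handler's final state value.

Answer: 2

Working:
get @ H0 ⇒ 2
get @ H0 ⇒ 2
get @ H0 ⇒ 2
H0 returns (224, 2)
H1 returns ((224, 2), ())
= ((224, 2), ())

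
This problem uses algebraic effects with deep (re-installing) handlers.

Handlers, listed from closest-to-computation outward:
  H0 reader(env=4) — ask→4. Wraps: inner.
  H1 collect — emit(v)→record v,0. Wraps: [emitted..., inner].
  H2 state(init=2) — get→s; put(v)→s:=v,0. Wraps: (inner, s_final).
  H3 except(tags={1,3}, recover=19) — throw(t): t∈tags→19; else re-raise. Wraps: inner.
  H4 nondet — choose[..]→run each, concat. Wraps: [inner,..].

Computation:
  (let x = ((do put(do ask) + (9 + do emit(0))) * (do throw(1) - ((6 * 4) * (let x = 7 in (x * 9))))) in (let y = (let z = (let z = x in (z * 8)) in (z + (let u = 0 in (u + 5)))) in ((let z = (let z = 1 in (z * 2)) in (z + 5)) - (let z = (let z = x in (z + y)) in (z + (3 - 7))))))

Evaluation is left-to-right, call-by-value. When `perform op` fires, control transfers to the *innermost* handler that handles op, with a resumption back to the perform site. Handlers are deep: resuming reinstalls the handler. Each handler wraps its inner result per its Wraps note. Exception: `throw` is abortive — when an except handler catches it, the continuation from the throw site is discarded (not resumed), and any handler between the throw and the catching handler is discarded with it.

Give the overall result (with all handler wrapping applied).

Evaluation trace:
ask @ H0 ⇒ 4
put(4) @ H2 ⇒ s:=4
emit(0) @ H1 ⇒ out+=0
throw(1) @ H3 caught ⇒ 19
H4 returns [19]
= [19]

Answer: [19]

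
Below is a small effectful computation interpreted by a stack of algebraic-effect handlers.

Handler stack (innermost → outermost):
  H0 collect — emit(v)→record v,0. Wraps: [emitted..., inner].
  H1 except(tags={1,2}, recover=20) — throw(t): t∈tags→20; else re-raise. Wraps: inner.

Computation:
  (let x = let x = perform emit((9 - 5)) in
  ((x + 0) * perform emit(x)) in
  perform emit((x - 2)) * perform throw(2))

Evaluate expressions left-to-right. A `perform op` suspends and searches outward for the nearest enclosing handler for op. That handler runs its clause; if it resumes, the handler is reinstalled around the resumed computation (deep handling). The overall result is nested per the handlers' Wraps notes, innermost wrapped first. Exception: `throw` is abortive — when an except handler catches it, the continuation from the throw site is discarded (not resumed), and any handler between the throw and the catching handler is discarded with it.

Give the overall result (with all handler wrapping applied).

Evaluation trace:
emit(4) @ H0 ⇒ out+=4
emit(0) @ H0 ⇒ out+=0
emit(-2) @ H0 ⇒ out+=-2
throw(2) @ H1 caught ⇒ 20
= 20

Answer: 20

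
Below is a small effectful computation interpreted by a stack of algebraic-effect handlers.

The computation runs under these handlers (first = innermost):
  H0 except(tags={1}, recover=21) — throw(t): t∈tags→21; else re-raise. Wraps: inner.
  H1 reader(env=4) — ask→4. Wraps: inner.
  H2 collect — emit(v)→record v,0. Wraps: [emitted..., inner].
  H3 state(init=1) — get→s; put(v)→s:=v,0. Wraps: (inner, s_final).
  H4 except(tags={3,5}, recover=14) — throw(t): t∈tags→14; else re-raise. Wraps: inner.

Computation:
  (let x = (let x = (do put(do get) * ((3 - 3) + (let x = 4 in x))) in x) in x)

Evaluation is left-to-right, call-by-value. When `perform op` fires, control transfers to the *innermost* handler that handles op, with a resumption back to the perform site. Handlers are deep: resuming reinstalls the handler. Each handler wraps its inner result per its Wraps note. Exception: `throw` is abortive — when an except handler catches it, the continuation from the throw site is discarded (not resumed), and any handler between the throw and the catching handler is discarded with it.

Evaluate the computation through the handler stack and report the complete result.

Answer: ([0], 1)

Working:
get @ H3 ⇒ 1
put(1) @ H3 ⇒ s:=1
H0 returns 0
H1 returns 0
H2 returns [0]
H3 returns ([0], 1)
H4 returns ([0], 1)
= ([0], 1)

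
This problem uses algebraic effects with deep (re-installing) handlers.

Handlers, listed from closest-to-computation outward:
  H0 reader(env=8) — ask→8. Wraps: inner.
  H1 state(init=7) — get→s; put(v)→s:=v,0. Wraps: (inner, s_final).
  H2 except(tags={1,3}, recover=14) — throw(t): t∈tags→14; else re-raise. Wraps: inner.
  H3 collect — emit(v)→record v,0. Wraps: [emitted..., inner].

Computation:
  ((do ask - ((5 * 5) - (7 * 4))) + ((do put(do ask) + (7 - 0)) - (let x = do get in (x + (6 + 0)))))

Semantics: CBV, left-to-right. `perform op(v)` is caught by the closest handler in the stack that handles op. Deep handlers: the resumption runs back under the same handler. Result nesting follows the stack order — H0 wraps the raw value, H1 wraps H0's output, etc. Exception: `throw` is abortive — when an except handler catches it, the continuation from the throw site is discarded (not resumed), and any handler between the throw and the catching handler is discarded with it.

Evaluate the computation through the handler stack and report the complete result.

Step-by-step:
ask @ H0 ⇒ 8
ask @ H0 ⇒ 8
put(8) @ H1 ⇒ s:=8
get @ H1 ⇒ 8
H0 returns 4
H1 returns (4, 8)
H2 returns (4, 8)
H3 returns [(4, 8)]
= [(4, 8)]

Answer: [(4, 8)]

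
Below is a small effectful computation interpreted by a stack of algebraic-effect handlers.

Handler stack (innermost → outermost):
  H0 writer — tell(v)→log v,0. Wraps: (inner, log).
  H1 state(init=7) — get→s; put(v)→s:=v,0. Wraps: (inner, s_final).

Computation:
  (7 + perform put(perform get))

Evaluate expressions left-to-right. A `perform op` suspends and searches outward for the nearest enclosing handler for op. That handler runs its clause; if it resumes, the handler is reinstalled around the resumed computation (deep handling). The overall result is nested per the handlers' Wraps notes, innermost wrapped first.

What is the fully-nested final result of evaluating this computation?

Answer: ((7, ()), 7)

Step-by-step:
get @ H1 ⇒ 7
put(7) @ H1 ⇒ s:=7
H0 returns (7, ())
H1 returns ((7, ()), 7)
= ((7, ()), 7)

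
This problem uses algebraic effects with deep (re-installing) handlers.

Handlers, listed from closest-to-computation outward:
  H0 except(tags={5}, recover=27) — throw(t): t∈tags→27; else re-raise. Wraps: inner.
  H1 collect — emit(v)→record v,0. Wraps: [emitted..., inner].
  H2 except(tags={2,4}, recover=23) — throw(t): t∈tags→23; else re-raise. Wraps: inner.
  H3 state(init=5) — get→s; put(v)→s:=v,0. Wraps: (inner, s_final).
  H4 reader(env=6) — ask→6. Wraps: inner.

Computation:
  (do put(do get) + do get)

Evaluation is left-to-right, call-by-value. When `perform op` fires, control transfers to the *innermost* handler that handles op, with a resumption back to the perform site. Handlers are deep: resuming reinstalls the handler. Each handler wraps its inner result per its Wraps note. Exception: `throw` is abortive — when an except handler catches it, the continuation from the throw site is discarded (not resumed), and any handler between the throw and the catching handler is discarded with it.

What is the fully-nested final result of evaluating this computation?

Answer: ([5], 5)

Evaluation trace:
get @ H3 ⇒ 5
put(5) @ H3 ⇒ s:=5
get @ H3 ⇒ 5
H0 returns 5
H1 returns [5]
H2 returns [5]
H3 returns ([5], 5)
H4 returns ([5], 5)
= ([5], 5)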